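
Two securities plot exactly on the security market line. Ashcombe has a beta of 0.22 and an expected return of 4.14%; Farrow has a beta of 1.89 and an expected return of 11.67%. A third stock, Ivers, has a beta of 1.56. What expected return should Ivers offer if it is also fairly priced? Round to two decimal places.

10.18%

MRP (SML slope) = (11.67% − 4.14%) / (1.89 − 0.22) = 7.53% / 1.67 = 4.5090%
R_f (intercept) = 4.14% − 0.22 × 4.5090% = 3.1480%
E(R_Ivers) = R_f + β × MRP = 3.1480% + 1.56 × 4.5090% = 10.18%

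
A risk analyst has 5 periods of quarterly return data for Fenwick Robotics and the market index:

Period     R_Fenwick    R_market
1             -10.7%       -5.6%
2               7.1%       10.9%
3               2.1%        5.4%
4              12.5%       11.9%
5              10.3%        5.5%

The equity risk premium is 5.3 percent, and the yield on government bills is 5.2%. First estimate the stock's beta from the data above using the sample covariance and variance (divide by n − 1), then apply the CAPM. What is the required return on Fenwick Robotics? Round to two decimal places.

Mean R_i = (-10.7 + 7.1 + 2.1 + 12.5 + 10.3) / 5 = 4.2600%
Mean R_m = (-5.6 + 10.9 + 5.4 + 11.9 + 5.5) / 5 = 5.6200%
Σ(R_i − R̄_i)(R_m − R̄_m) = 234.3440  ⇒  Cov = 234.3440 / 4 = 58.5860
Σ(R_m − R̄_m)² = 193.2680  ⇒  Var(R_m) = 193.2680 / 4 = 48.3170
β = Cov / Var(R_m) = 58.5860 / 48.3170 = 1.2125
E(R) = R_f + β × MRP = 5.2% + 1.2125 × 5.3% = 11.63%

11.63%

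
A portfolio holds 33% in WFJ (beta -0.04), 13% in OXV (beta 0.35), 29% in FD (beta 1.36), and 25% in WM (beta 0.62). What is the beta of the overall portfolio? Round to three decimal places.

0.582

β_P = Σ w_i β_i = 0.33×-0.04 + 0.13×0.35 + 0.29×1.36 + 0.25×0.62 = 0.5817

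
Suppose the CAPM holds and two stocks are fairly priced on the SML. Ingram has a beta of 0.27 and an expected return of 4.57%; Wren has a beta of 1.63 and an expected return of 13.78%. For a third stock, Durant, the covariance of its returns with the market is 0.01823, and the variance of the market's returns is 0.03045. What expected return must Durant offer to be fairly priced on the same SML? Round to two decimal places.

6.80%

MRP = (13.78% − 4.57%) / (1.63 − 0.27) = 6.7721%
R_f = 4.57% − 0.27 × 6.7721% = 2.7415%
β_Durant = Cov / Var(R_m) = 0.01823 / 0.03045 = 0.5987
E(R_Durant) = R_f + β × MRP = 2.7415% + 0.5987 × 6.7721% = 6.80%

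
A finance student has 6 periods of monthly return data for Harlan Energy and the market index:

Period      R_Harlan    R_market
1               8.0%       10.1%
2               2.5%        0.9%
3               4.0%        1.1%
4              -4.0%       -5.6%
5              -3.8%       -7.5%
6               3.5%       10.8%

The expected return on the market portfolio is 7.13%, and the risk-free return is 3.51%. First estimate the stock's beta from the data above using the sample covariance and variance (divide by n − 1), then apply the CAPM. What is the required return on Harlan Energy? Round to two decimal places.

5.49%

Mean R_i = (8.0 + 2.5 + 4.0 − 4.0 − 3.8 + 3.5) / 6 = 1.7000%
Mean R_m = (10.1 + 0.9 + 1.1 − 5.6 − 7.5 + 10.8) / 6 = 1.6333%
Σ(R_i − R̄_i)(R_m − R̄_m) = 159.4900  ⇒  Cov = 159.4900 / 5 = 31.8980
Σ(R_m − R̄_m)² = 292.2733  ⇒  Var(R_m) = 292.2733 / 5 = 58.4547
β = Cov / Var(R_m) = 31.8980 / 58.4547 = 0.5457
MRP = 7.13% − 3.51% = 3.62%
E(R) = R_f + β × MRP = 3.51% + 0.5457 × 3.62% = 5.49%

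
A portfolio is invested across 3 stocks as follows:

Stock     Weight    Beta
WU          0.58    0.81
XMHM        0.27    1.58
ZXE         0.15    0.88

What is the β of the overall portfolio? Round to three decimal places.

1.028

β_P = Σ w_i β_i = 0.58×0.81 + 0.27×1.58 + 0.15×0.88 = 1.0284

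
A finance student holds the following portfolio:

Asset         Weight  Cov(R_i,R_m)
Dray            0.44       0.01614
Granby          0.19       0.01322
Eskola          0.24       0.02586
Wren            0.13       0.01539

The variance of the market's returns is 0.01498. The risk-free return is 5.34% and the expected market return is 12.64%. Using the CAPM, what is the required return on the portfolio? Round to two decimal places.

β_Dray = 0.01614 / 0.01498 = 1.0774
β_Granby = 0.01322 / 0.01498 = 0.8825
β_Eskola = 0.02586 / 0.01498 = 1.7263
β_Wren = 0.01539 / 0.01498 = 1.0274
β_P = Σ w_i β_i = 0.44×1.0774 + 0.19×0.8825 + 0.24×1.7263 + 0.13×1.0274 = 1.1896
MRP = 12.64% − 5.34% = 7.30%
E(R_P) = R_f + β_P × MRP = 5.34% + 1.1896 × 7.30% = 14.02%

14.02%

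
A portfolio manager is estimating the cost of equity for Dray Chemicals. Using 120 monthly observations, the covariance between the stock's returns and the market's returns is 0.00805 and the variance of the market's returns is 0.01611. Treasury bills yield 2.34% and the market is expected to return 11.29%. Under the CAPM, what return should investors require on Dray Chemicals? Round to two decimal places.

6.81%

β = Cov(R_i, R_m) / Var(R_m) = 0.00805 / 0.01611 = 0.4997
MRP = 11.29% − 2.34% = 8.95%
E(R) = R_f + β × MRP = 2.34% + 0.4997 × 8.95% = 6.81%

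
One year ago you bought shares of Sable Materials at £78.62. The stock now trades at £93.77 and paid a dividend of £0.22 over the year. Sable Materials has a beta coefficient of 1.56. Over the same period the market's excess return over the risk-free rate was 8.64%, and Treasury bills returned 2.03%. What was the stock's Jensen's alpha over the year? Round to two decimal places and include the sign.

+4.04%

Realised HPR = (P1 + D1 − P0) / P0 = (93.77 + 0.22 − 78.62) / 78.62 = 15.37 / 78.62 = 19.5497%
CAPM required = R_f + β·MRP = 2.03% + 1.56 × 8.64% = 15.5084%
α = realised − required = 19.5497% − 15.5084% = +4.04%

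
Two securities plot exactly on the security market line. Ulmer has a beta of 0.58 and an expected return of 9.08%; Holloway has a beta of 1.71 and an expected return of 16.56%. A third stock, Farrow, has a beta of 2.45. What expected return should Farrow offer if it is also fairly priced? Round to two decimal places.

MRP (SML slope) = (16.56% − 9.08%) / (1.71 − 0.58) = 7.48% / 1.13 = 6.6195%
R_f (intercept) = 9.08% − 0.58 × 6.6195% = 5.2407%
E(R_Farrow) = R_f + β × MRP = 5.2407% + 2.45 × 6.6195% = 21.46%

21.46%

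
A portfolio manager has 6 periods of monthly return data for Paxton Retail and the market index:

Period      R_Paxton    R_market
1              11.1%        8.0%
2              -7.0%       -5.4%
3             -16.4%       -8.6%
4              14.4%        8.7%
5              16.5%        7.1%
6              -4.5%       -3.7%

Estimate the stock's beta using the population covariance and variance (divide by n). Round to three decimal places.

Mean R_i = (11.1 − 7.0 − 16.4 + 14.4 + 16.5 − 4.5) / 6 = 2.3500%
Mean R_m = (8.0 − 5.4 − 8.6 + 8.7 + 7.1 − 3.7) / 6 = 1.0167%
Σ(R_i − R̄_i)(R_m − R̄_m) = 512.3850  ⇒  Cov = 512.3850 / 6 = 85.3975
Σ(R_m − R̄_m)² = 300.7083  ⇒  Var(R_m) = 300.7083 / 6 = 50.1181
β = Cov / Var(R_m) = 85.3975 / 50.1181 = 1.7039

1.704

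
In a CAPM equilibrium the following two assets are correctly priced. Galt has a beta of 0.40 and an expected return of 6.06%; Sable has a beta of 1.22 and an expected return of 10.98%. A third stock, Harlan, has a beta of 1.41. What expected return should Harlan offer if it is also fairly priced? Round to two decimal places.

12.12%

MRP (SML slope) = (10.98% − 6.06%) / (1.22 − 0.40) = 4.92% / 0.82 = 6.0000%
R_f (intercept) = 6.06% − 0.40 × 6.0000% = 3.6600%
E(R_Harlan) = R_f + β × MRP = 3.6600% + 1.41 × 6.0000% = 12.12%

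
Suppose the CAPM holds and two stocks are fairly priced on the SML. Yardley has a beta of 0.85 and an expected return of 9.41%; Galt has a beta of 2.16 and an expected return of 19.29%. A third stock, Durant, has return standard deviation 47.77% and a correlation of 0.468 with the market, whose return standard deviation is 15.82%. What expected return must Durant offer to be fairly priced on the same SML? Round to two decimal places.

13.66%

MRP = (19.29% − 9.41%) / (2.16 − 0.85) = 7.5420%
R_f = 9.41% − 0.85 × 7.5420% = 2.9993%
β_Durant = ρ·σ_i/σ_m = 0.468 × 47.77 / 15.82 = 1.4132
E(R_Durant) = R_f + β × MRP = 2.9993% + 1.4132 × 7.5420% = 13.66%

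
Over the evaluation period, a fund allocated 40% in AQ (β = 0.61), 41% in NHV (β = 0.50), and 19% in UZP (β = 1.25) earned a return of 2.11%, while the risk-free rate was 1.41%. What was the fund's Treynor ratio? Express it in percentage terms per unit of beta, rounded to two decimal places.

1.02%

β_P = 0.40×0.61 + 0.41×0.50 + 0.19×1.25 = 0.6865
Treynor = (R_P − R_f) / β_P = (2.11% − 1.41%) / 0.6865 = 0.70% / 0.6865 = 1.02%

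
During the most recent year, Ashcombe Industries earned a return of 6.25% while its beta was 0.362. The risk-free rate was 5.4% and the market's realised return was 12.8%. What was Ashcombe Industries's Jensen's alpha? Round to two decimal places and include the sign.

Market excess return = 12.8% − 5.4% = 7.40%
CAPM benchmark = R_f + β(R_m − R_f) = 5.4% + 0.362 × 7.4% = 8.0788%
α = actual − benchmark = 6.25% − 8.0788% = -1.83%

-1.83%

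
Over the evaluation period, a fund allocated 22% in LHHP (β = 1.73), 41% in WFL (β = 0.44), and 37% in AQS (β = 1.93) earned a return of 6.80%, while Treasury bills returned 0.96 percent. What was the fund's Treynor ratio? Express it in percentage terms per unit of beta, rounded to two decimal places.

β_P = 0.22×1.73 + 0.41×0.44 + 0.37×1.93 = 1.2751
Treynor = (R_P − R_f) / β_P = (6.80% − 0.96%) / 1.2751 = 5.84% / 1.2751 = 4.58%

4.58%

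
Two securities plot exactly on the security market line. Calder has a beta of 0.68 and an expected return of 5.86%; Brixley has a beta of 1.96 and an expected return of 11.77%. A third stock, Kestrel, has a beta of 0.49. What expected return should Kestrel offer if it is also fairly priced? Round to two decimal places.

MRP (SML slope) = (11.77% − 5.86%) / (1.96 − 0.68) = 5.91% / 1.28 = 4.6172%
R_f (intercept) = 5.86% − 0.68 × 4.6172% = 2.7203%
E(R_Kestrel) = R_f + β × MRP = 2.7203% + 0.49 × 4.6172% = 4.98%

4.98%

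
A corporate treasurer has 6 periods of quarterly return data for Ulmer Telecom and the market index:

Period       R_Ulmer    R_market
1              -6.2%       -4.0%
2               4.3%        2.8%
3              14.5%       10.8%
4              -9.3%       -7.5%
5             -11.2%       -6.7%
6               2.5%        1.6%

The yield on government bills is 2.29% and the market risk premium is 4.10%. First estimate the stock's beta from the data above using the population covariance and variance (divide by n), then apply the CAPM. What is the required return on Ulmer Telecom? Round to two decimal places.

8.03%

Mean R_i = (-6.2 + 4.3 + 14.5 − 9.3 − 11.2 + 2.5) / 6 = -0.9000%
Mean R_m = (-4.0 + 2.8 + 10.8 − 7.5 − 6.7 + 1.6) / 6 = -0.5000%
Σ(R_i − R̄_i)(R_m − R̄_m) = 339.5300  ⇒  Cov = 339.5300 / 6 = 56.5883
Σ(R_m − R̄_m)² = 242.6800  ⇒  Var(R_m) = 242.6800 / 6 = 40.4467
β = Cov / Var(R_m) = 56.5883 / 40.4467 = 1.3991
E(R) = R_f + β × MRP = 2.29% + 1.3991 × 4.10% = 8.03%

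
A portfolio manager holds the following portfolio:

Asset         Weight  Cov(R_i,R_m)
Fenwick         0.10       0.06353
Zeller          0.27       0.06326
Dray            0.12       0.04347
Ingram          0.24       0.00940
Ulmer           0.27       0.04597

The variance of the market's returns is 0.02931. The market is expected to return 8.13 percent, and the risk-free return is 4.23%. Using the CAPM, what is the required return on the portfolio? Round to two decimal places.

9.99%

β_Fenwick = 0.06353 / 0.02931 = 2.1675
β_Zeller = 0.06326 / 0.02931 = 2.1583
β_Dray = 0.04347 / 0.02931 = 1.4831
β_Ingram = 0.00940 / 0.02931 = 0.3207
β_Ulmer = 0.04597 / 0.02931 = 1.5684
β_P = Σ w_i β_i = 0.10×2.1675 + 0.27×2.1583 + 0.12×1.4831 + 0.24×0.3207 + 0.27×1.5684 = 1.4779
MRP = 8.13% − 4.23% = 3.90%
E(R_P) = R_f + β_P × MRP = 4.23% + 1.4779 × 3.90% = 9.99%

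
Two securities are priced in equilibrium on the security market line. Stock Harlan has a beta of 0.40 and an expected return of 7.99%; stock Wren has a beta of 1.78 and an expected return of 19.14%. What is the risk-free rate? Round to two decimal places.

4.76%

Both satisfy E(R) = R_f + β·MRP, so the slope of the SML is
MRP = (19.14% − 7.99%) / (1.78 − 0.40) = 11.15% / 1.38 = 8.0797%
R_f = E(R_Harlan) − β_Harlan·MRP = 7.99% − 0.40 × 8.0797% = 4.7581%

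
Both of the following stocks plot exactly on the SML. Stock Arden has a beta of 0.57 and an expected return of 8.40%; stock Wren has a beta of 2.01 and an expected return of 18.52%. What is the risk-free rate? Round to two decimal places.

4.39%

Both satisfy E(R) = R_f + β·MRP, so the slope of the SML is
MRP = (18.52% − 8.40%) / (2.01 − 0.57) = 10.12% / 1.44 = 7.0278%
R_f = E(R_Arden) − β_Arden·MRP = 8.40% − 0.57 × 7.0278% = 4.3942%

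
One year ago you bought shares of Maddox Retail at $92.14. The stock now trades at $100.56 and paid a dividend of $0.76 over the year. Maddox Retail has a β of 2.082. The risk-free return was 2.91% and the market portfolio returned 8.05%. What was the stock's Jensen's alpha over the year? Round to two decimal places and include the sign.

-3.65%

Realised HPR = (P1 + D1 − P0) / P0 = (100.56 + 0.76 − 92.14) / 92.14 = 9.18 / 92.14 = 9.9631%
MRP = 8.05% − 2.91% = 5.14%
CAPM required = R_f + β·MRP = 2.91% + 2.082 × 5.14% = 13.61148%
α = realised − required = 9.9631% − 13.61148% = -3.65%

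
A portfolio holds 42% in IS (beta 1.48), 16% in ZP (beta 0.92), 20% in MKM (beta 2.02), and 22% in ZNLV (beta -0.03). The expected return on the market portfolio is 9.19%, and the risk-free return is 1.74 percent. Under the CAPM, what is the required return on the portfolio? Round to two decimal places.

β_P = Σ w_i β_i = 0.42×1.48 + 0.16×0.92 + 0.20×2.02 + 0.22×-0.03 = 1.1662
MRP = 9.19% − 1.74% = 7.45%
E(R_P) = R_f + β_P × MRP = 1.74% + 1.1662 × 7.45% = 10.43%

10.43%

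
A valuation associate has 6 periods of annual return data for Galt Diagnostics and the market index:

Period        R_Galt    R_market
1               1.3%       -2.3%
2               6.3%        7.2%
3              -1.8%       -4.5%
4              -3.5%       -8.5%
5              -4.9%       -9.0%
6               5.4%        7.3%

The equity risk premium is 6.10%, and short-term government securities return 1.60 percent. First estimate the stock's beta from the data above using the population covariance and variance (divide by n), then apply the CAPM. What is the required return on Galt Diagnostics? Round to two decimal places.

Mean R_i = (1.3 + 6.3 − 1.8 − 3.5 − 4.9 + 5.4) / 6 = 0.4667%
Mean R_m = (-2.3 + 7.2 − 4.5 − 8.5 − 9.0 + 7.3) / 6 = -1.6333%
Σ(R_i − R̄_i)(R_m − R̄_m) = 168.3133  ⇒  Cov = 168.3133 / 6 = 28.0522
Σ(R_m − R̄_m)² = 267.9133  ⇒  Var(R_m) = 267.9133 / 6 = 44.6522
β = Cov / Var(R_m) = 28.0522 / 44.6522 = 0.6282
E(R) = R_f + β × MRP = 1.60% + 0.6282 × 6.10% = 5.43%

5.43%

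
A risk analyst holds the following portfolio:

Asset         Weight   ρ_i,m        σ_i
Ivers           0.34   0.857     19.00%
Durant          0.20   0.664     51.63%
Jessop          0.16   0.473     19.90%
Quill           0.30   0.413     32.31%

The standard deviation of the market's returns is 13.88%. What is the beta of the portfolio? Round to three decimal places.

β_Ivers = 0.857 × 19.00% / 13.88% = 1.1731
β_Durant = 0.664 × 51.63% / 13.88% = 2.4699
β_Jessop = 0.473 × 19.90% / 13.88% = 0.6781
β_Quill = 0.413 × 32.31% / 13.88% = 0.9614
β_P = Σ w_i β_i = 0.34×1.1731 + 0.20×2.4699 + 0.16×0.6781 + 0.30×0.9614 = 1.2898

1.290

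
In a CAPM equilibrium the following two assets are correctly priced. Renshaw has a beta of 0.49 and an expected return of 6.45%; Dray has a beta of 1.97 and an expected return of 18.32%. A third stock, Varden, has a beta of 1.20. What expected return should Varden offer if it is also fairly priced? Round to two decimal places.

12.14%

MRP (SML slope) = (18.32% − 6.45%) / (1.97 − 0.49) = 11.87% / 1.48 = 8.0203%
R_f (intercept) = 6.45% − 0.49 × 8.0203% = 2.5201%
E(R_Varden) = R_f + β × MRP = 2.5201% + 1.20 × 8.0203% = 12.14%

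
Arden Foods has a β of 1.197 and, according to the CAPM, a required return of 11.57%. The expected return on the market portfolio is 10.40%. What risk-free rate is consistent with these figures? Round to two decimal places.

E(R) = R_f + β(E(R_m) − R_f) = R_f(1 − β) + β·E(R_m)
11.57% = R_f × (1 − 1.197) + 1.197 × 10.40%
11.57% = R_f × -0.197 + 12.44880%
R_f = (11.57% − 12.44880%) / -0.197 = 4.46%

4.46%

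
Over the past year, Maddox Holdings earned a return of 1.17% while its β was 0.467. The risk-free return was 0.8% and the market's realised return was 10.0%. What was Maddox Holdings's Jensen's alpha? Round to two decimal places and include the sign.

-3.93%

Market excess return = 10.0% − 0.8% = 9.20%
CAPM benchmark = R_f + β(R_m − R_f) = 0.8% + 0.467 × 9.2% = 5.0964%
α = actual − benchmark = 1.17% − 5.0964% = -3.93%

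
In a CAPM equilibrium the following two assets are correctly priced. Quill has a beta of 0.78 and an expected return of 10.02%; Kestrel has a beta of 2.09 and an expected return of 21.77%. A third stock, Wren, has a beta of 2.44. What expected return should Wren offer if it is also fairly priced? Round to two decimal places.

24.91%

MRP (SML slope) = (21.77% − 10.02%) / (2.09 − 0.78) = 11.75% / 1.31 = 8.9695%
R_f (intercept) = 10.02% − 0.78 × 8.9695% = 3.0238%
E(R_Wren) = R_f + β × MRP = 3.0238% + 2.44 × 8.9695% = 24.91%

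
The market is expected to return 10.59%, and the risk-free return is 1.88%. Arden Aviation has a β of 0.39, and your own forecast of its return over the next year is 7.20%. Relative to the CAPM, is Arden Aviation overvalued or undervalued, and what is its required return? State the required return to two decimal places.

Undervalued; required return 5.28%

MRP = 10.59% − 1.88% = 8.71%
Required return = R_f + β·MRP = 1.88% + 0.39 × 8.71% = 5.28%
Forecast 7.20% > required 5.28% → the stock plots above the SML → undervalued.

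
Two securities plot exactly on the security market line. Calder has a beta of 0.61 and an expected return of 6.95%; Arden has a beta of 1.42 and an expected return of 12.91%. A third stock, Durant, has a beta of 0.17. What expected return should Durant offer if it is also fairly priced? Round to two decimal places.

3.71%

MRP (SML slope) = (12.91% − 6.95%) / (1.42 − 0.61) = 5.96% / 0.81 = 7.3580%
R_f (intercept) = 6.95% − 0.61 × 7.3580% = 2.4616%
E(R_Durant) = R_f + β × MRP = 2.4616% + 0.17 × 7.3580% = 3.71%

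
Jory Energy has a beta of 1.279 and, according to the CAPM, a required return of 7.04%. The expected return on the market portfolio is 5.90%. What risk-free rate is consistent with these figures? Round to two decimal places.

E(R) = R_f + β(E(R_m) − R_f) = R_f(1 − β) + β·E(R_m)
7.04% = R_f × (1 − 1.279) + 1.279 × 5.90%
7.04% = R_f × -0.279 + 7.54610%
R_f = (7.04% − 7.54610%) / -0.279 = 1.81%

1.81%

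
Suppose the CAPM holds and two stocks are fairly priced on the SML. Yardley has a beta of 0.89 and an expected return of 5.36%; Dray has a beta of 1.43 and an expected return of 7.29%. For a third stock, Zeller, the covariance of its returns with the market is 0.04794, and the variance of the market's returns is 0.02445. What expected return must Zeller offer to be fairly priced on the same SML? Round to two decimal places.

9.19%

MRP = (7.29% − 5.36%) / (1.43 − 0.89) = 3.5741%
R_f = 5.36% − 0.89 × 3.5741% = 2.1791%
β_Zeller = Cov / Var(R_m) = 0.04794 / 0.02445 = 1.9607
E(R_Zeller) = R_f + β × MRP = 2.1791% + 1.9607 × 3.5741% = 9.19%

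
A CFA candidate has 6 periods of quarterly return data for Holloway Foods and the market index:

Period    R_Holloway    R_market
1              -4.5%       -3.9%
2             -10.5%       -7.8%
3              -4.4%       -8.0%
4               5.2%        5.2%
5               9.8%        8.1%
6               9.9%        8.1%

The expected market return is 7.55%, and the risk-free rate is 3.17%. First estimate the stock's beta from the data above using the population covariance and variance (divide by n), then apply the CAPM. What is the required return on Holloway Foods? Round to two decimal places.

7.87%

Mean R_i = (-4.5 − 10.5 − 4.4 + 5.2 + 9.8 + 9.9) / 6 = 0.9167%
Mean R_m = (-3.9 − 7.8 − 8.0 + 5.2 + 8.1 + 8.1) / 6 = 0.2833%
Σ(R_i − R̄_i)(R_m − R̄_m) = 319.7017  ⇒  Cov = 319.7017 / 6 = 53.2836
Σ(R_m − R̄_m)² = 297.8283  ⇒  Var(R_m) = 297.8283 / 6 = 49.6381
β = Cov / Var(R_m) = 53.2836 / 49.6381 = 1.0734
MRP = 7.55% − 3.17% = 4.38%
E(R) = R_f + β × MRP = 3.17% + 1.0734 × 4.38% = 7.87%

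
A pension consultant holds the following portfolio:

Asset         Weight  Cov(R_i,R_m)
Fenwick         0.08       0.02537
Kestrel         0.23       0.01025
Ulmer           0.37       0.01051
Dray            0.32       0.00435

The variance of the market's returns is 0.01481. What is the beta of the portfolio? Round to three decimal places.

0.653

β_Fenwick = 0.02537 / 0.01481 = 1.7130
β_Kestrel = 0.01025 / 0.01481 = 0.6921
β_Ulmer = 0.01051 / 0.01481 = 0.7097
β_Dray = 0.00435 / 0.01481 = 0.2937
β_P = Σ w_i β_i = 0.08×1.7130 + 0.23×0.6921 + 0.37×0.7097 + 0.32×0.2937 = 0.6528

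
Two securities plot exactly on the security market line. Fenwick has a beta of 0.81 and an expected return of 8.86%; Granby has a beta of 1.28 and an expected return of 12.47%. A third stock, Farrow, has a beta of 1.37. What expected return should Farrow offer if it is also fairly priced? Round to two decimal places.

13.16%

MRP (SML slope) = (12.47% − 8.86%) / (1.28 − 0.81) = 3.61% / 0.47 = 7.6809%
R_f (intercept) = 8.86% − 0.81 × 7.6809% = 2.6385%
E(R_Farrow) = R_f + β × MRP = 2.6385% + 1.37 × 7.6809% = 13.16%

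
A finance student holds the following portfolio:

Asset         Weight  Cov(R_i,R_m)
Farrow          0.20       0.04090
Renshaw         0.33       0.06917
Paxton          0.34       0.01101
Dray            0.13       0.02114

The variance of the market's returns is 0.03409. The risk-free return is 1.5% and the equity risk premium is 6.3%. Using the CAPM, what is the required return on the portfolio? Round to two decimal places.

β_Farrow = 0.04090 / 0.03409 = 1.1998
β_Renshaw = 0.06917 / 0.03409 = 2.0290
β_Paxton = 0.01101 / 0.03409 = 0.3230
β_Dray = 0.02114 / 0.03409 = 0.6201
β_P = Σ w_i β_i = 0.20×1.1998 + 0.33×2.0290 + 0.34×0.3230 + 0.13×0.6201 = 1.1000
E(R_P) = R_f + β_P × MRP = 1.5% + 1.1000 × 6.3% = 8.43%

8.43%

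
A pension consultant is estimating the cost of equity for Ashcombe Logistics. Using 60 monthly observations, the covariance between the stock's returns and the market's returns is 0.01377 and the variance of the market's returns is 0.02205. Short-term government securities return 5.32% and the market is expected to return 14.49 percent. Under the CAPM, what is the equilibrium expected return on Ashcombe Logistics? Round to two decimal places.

β = Cov(R_i, R_m) / Var(R_m) = 0.01377 / 0.02205 = 0.6245
MRP = 14.49% − 5.32% = 9.17%
E(R) = R_f + β × MRP = 5.32% + 0.6245 × 9.17% = 11.05%

11.05%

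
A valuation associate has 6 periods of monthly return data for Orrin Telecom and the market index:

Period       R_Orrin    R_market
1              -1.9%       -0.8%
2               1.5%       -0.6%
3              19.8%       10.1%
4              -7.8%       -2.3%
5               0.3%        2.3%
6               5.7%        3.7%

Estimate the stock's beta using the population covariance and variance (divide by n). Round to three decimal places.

2.006

Mean R_i = (-1.9 + 1.5 + 19.8 − 7.8 + 0.3 + 5.7) / 6 = 2.9333%
Mean R_m = (-0.8 − 0.6 + 10.1 − 2.3 + 2.3 + 3.7) / 6 = 2.0667%
Σ(R_i − R̄_i)(R_m − R̄_m) = 203.9467  ⇒  Cov = 203.9467 / 6 = 33.9911
Σ(R_m − R̄_m)² = 101.6533  ⇒  Var(R_m) = 101.6533 / 6 = 16.9422
β = Cov / Var(R_m) = 33.9911 / 16.9422 = 2.0063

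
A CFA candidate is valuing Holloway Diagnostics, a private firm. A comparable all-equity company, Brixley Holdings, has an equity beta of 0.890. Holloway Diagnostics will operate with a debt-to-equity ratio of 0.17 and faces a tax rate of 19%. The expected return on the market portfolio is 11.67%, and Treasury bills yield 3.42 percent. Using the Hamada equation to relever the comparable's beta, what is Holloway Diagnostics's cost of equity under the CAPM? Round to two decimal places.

β_L = β_U × [1 + (1 − t)(D/E)] = 0.890 × [1 + (1 − 0.19) × 0.17]
    = 0.890 × [1 + 0.81 × 0.17] = 0.890 × 1.1377 = 1.0126
MRP = 11.67% − 3.42% = 8.25%
E(R) = R_f + β_L × MRP = 3.42% + 1.0126 × 8.25% = 11.77%

11.77%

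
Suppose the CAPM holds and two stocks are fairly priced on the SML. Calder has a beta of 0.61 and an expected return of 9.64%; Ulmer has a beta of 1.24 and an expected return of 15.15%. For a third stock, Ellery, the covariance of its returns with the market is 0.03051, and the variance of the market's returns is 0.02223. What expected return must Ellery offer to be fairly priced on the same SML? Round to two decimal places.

MRP = (15.15% − 9.64%) / (1.24 − 0.61) = 8.7460%
R_f = 9.64% − 0.61 × 8.7460% = 4.3049%
β_Ellery = Cov / Var(R_m) = 0.03051 / 0.02223 = 1.3725
E(R_Ellery) = R_f + β × MRP = 4.3049% + 1.3725 × 8.7460% = 16.31%

16.31%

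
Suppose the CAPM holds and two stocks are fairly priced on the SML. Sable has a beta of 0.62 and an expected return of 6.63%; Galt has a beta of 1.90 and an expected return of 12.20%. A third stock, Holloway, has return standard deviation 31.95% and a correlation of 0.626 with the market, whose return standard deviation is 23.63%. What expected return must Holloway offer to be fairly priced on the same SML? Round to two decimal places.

7.62%

MRP = (12.20% − 6.63%) / (1.90 − 0.62) = 4.3516%
R_f = 6.63% − 0.62 × 4.3516% = 3.9320%
β_Holloway = ρ·σ_i/σ_m = 0.626 × 31.95 / 23.63 = 0.8464
E(R_Holloway) = R_f + β × MRP = 3.9320% + 0.8464 × 4.3516% = 7.62%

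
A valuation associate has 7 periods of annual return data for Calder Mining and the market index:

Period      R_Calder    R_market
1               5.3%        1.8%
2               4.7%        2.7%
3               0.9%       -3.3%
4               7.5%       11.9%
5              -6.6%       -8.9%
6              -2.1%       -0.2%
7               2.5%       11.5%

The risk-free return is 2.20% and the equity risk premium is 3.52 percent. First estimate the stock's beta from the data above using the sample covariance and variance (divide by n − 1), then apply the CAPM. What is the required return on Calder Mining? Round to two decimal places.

Mean R_i = (5.3 + 4.7 + 0.9 + 7.5 − 6.6 − 2.1 + 2.5) / 7 = 1.7429%
Mean R_m = (1.8 + 2.7 − 3.3 + 11.9 − 8.9 − 0.2 + 11.5) / 7 = 2.2143%
Σ(R_i − R̄_i)(R_m − R̄_m) = 169.4057  ⇒  Cov = 169.4057 / 6 = 28.2343
Σ(R_m − R̄_m)² = 340.2086  ⇒  Var(R_m) = 340.2086 / 6 = 56.7014
β = Cov / Var(R_m) = 28.2343 / 56.7014 = 0.4979
E(R) = R_f + β × MRP = 2.20% + 0.4979 × 3.52% = 3.95%

3.95%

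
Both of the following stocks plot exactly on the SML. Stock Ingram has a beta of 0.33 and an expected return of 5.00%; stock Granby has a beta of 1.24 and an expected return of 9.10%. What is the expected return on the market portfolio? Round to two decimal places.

8.02%

Both satisfy E(R) = R_f + β·MRP, so the slope of the SML is
MRP = (9.10% − 5.00%) / (1.24 − 0.33) = 4.10% / 0.91 = 4.5055%
R_f = E(R_Ingram) − β_Ingram·MRP = 5.00% − 0.33 × 4.5055% = 3.5132%
E(R_m) = R_f + MRP = 3.5132% + 4.5055% = 8.02%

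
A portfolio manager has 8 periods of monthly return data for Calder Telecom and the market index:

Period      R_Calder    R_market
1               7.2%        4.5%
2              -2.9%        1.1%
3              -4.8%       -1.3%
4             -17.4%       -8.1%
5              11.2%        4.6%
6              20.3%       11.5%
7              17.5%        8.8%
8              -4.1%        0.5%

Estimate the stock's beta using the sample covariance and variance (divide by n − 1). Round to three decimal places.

2.066

Mean R_i = (7.2 − 2.9 − 4.8 − 17.4 + 11.2 + 20.3 + 17.5 − 4.1) / 8 = 3.3750%
Mean R_m = (4.5 + 1.1 − 1.3 − 8.1 + 4.6 + 11.5 + 8.8 + 0.5) / 8 = 2.7000%
Σ(R_i − R̄_i)(R_m − R̄_m) = 540.4100  ⇒  Cov = 540.4100 / 7 = 77.2014
Σ(R_m − R̄_m)² = 261.5400  ⇒  Var(R_m) = 261.5400 / 7 = 37.3629
β = Cov / Var(R_m) = 77.2014 / 37.3629 = 2.0663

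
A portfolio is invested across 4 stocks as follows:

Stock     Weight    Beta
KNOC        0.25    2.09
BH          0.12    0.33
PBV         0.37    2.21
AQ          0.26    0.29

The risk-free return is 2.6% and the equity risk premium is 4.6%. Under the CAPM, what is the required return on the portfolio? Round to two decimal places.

9.29%

β_P = Σ w_i β_i = 0.25×2.09 + 0.12×0.33 + 0.37×2.21 + 0.26×0.29 = 1.4552
E(R_P) = R_f + β_P × MRP = 2.6% + 1.4552 × 4.6% = 9.29%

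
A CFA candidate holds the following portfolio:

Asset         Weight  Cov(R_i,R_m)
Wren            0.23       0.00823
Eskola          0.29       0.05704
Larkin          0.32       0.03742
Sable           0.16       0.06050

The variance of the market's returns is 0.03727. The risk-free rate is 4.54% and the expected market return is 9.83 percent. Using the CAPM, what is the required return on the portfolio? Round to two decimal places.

10.23%

β_Wren = 0.00823 / 0.03727 = 0.2208
β_Eskola = 0.05704 / 0.03727 = 1.5305
β_Larkin = 0.03742 / 0.03727 = 1.0040
β_Sable = 0.06050 / 0.03727 = 1.6233
β_P = Σ w_i β_i = 0.23×0.2208 + 0.29×1.5305 + 0.32×1.0040 + 0.16×1.6233 = 1.0756
MRP = 9.83% − 4.54% = 5.29%
E(R_P) = R_f + β_P × MRP = 4.54% + 1.0756 × 5.29% = 10.23%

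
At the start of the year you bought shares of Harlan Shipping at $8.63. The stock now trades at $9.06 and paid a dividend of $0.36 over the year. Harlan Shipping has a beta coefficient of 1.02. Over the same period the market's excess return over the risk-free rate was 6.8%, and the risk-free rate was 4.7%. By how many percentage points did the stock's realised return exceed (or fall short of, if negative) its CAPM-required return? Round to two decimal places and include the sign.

Realised HPR = (P1 + D1 − P0) / P0 = (9.06 + 0.36 − 8.63) / 8.63 = 0.79 / 8.63 = 9.1541%
CAPM required = R_f + β·MRP = 4.7% + 1.02 × 6.8% = 11.6360%
α = realised − required = 9.1541% − 11.6360% = -2.48%

-2.48%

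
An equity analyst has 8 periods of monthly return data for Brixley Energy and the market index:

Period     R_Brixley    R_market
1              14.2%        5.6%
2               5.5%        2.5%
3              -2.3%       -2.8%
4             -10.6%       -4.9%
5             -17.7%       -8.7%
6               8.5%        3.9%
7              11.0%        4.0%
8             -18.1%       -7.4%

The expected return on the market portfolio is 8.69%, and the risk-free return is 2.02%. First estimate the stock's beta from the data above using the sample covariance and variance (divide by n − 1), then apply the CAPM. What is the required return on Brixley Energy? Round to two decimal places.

Mean R_i = (14.2 + 5.5 − 2.3 − 10.6 − 17.7 + 8.5 + 11.0 − 18.1) / 8 = -1.1875%
Mean R_m = (5.6 + 2.5 − 2.8 − 4.9 − 8.7 + 3.9 + 4.0 − 7.4) / 8 = -0.9750%
Σ(R_i − R̄_i)(R_m − R̄_m) = 507.4675  ⇒  Cov = 507.4675 / 7 = 72.4954
Σ(R_m − R̄_m)² = 223.5150  ⇒  Var(R_m) = 223.5150 / 7 = 31.9307
β = Cov / Var(R_m) = 72.4954 / 31.9307 = 2.2704
MRP = 8.69% − 2.02% = 6.67%
E(R) = R_f + β × MRP = 2.02% + 2.2704 × 6.67% = 17.16%

17.16%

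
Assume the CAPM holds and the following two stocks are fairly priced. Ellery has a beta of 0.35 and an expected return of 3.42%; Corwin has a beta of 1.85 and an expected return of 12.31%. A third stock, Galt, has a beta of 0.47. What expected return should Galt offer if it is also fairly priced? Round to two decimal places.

MRP (SML slope) = (12.31% − 3.42%) / (1.85 − 0.35) = 8.89% / 1.50 = 5.9267%
R_f (intercept) = 3.42% − 0.35 × 5.9267% = 1.3457%
E(R_Galt) = R_f + β × MRP = 1.3457% + 0.47 × 5.9267% = 4.13%

4.13%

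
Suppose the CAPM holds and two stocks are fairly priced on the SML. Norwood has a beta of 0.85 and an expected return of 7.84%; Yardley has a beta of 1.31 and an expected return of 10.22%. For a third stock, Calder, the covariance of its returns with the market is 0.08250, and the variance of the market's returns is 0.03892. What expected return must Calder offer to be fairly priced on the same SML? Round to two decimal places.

14.41%

MRP = (10.22% − 7.84%) / (1.31 − 0.85) = 5.1739%
R_f = 7.84% − 0.85 × 5.1739% = 3.4422%
β_Calder = Cov / Var(R_m) = 0.08250 / 0.03892 = 2.1197
E(R_Calder) = R_f + β × MRP = 3.4422% + 2.1197 × 5.1739% = 14.41%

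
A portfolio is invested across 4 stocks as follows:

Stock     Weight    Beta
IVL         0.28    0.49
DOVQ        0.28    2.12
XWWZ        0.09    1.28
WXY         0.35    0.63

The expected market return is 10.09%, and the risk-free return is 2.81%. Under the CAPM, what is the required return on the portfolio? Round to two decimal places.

10.57%

β_P = Σ w_i β_i = 0.28×0.49 + 0.28×2.12 + 0.09×1.28 + 0.35×0.63 = 1.0665
MRP = 10.09% − 2.81% = 7.28%
E(R_P) = R_f + β_P × MRP = 2.81% + 1.0665 × 7.28% = 10.57%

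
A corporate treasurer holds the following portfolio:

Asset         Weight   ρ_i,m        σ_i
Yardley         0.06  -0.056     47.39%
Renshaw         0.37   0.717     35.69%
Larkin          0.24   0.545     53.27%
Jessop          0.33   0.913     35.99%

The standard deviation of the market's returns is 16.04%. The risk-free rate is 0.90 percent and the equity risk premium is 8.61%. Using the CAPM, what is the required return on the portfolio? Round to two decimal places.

β_Yardley = -0.056 × 47.39% / 16.04% = -0.1655
β_Renshaw = 0.717 × 35.69% / 16.04% = 1.5954
β_Larkin = 0.545 × 53.27% / 16.04% = 1.8100
β_Jessop = 0.913 × 35.99% / 16.04% = 2.0486
β_P = Σ w_i β_i = 0.06×-0.1655 + 0.37×1.5954 + 0.24×1.8100 + 0.33×2.0486 = 1.6908
E(R_P) = R_f + β_P × MRP = 0.90% + 1.6908 × 8.61% = 15.46%

15.46%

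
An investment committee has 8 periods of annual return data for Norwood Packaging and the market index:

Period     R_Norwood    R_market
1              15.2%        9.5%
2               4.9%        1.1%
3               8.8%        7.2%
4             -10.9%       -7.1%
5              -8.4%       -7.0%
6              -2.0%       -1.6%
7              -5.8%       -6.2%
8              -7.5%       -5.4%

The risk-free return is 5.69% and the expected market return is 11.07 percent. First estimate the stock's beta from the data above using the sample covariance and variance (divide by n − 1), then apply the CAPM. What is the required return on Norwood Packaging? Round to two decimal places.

Mean R_i = (15.2 + 4.9 + 8.8 − 10.9 − 8.4 − 2.0 − 5.8 − 7.5) / 8 = -0.7125%
Mean R_m = (9.5 + 1.1 + 7.2 − 7.1 − 7.0 − 1.6 − 6.2 − 5.4) / 8 = -1.1875%
Σ(R_i − R̄_i)(R_m − R̄_m) = 422.2313  ⇒  Cov = 422.2313 / 7 = 60.3188
Σ(R_m − R̄_m)² = 301.5888  ⇒  Var(R_m) = 301.5888 / 7 = 43.0841
β = Cov / Var(R_m) = 60.3188 / 43.0841 = 1.4000
MRP = 11.07% − 5.69% = 5.38%
E(R) = R_f + β × MRP = 5.69% + 1.4000 × 5.38% = 13.22%

13.22%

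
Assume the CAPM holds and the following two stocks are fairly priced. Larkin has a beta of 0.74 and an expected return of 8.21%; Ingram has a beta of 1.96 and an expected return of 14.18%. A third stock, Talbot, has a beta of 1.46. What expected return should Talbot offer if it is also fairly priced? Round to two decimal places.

11.73%

MRP (SML slope) = (14.18% − 8.21%) / (1.96 − 0.74) = 5.97% / 1.22 = 4.8934%
R_f (intercept) = 8.21% − 0.74 × 4.8934% = 4.5889%
E(R_Talbot) = R_f + β × MRP = 4.5889% + 1.46 × 4.8934% = 11.73%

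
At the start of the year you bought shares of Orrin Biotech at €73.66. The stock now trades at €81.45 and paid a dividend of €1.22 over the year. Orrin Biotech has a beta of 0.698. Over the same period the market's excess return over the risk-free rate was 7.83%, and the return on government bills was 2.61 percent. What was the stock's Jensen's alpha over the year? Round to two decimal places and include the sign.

Realised HPR = (P1 + D1 − P0) / P0 = (81.45 + 1.22 − 73.66) / 73.66 = 9.01 / 73.66 = 12.2319%
CAPM required = R_f + β·MRP = 2.61% + 0.698 × 7.83% = 8.07534%
α = realised − required = 12.2319% − 8.07534% = +4.16%

+4.16%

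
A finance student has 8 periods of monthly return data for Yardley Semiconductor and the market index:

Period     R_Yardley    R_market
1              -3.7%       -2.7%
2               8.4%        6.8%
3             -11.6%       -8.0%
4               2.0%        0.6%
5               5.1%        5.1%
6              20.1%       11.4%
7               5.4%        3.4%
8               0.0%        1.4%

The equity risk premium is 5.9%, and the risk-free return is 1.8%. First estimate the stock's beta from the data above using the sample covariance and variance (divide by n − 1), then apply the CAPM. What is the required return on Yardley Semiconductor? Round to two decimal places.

Mean R_i = (-3.7 + 8.4 − 11.6 + 2.0 + 5.1 + 20.1 + 5.4 + 0.0) / 8 = 3.2125%
Mean R_m = (-2.7 + 6.8 − 8.0 + 0.6 + 5.1 + 11.4 + 3.4 + 1.4) / 8 = 2.2500%
Σ(R_i − R̄_i)(R_m − R̄_m) = 376.7950  ⇒  Cov = 376.7950 / 7 = 53.8279
Σ(R_m − R̄_m)² = 246.8800  ⇒  Var(R_m) = 246.8800 / 7 = 35.2686
β = Cov / Var(R_m) = 53.8279 / 35.2686 = 1.5262
E(R) = R_f + β × MRP = 1.8% + 1.5262 × 5.9% = 10.80%

10.80%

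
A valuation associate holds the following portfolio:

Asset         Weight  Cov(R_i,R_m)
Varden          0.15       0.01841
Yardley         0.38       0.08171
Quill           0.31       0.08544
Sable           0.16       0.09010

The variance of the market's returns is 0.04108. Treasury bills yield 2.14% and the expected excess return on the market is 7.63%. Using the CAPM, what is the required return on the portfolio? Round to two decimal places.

16.02%

β_Varden = 0.01841 / 0.04108 = 0.4481
β_Yardley = 0.08171 / 0.04108 = 1.9890
β_Quill = 0.08544 / 0.04108 = 2.0798
β_Sable = 0.09010 / 0.04108 = 2.1933
β_P = Σ w_i β_i = 0.15×0.4481 + 0.38×1.9890 + 0.31×2.0798 + 0.16×2.1933 = 1.8187
E(R_P) = R_f + β_P × MRP = 2.14% + 1.8187 × 7.63% = 16.02%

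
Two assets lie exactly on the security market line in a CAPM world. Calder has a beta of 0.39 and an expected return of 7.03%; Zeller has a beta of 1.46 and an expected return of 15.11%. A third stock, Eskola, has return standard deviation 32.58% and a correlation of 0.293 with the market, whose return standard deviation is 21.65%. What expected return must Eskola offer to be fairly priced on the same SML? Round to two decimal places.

7.41%

MRP = (15.11% − 7.03%) / (1.46 − 0.39) = 7.5514%
R_f = 7.03% − 0.39 × 7.5514% = 4.0850%
β_Eskola = ρ·σ_i/σ_m = 0.293 × 32.58 / 21.65 = 0.4409
E(R_Eskola) = R_f + β × MRP = 4.0850% + 0.4409 × 7.5514% = 7.41%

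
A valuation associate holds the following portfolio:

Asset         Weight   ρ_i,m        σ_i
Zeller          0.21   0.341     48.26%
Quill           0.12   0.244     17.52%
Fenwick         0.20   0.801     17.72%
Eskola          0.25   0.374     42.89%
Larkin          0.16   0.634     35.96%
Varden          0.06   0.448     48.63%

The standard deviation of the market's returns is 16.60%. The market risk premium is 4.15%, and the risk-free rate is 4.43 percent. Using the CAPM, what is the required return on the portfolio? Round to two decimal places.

8.37%

β_Zeller = 0.341 × 48.26% / 16.60% = 0.9914
β_Quill = 0.244 × 17.52% / 16.60% = 0.2575
β_Fenwick = 0.801 × 17.72% / 16.60% = 0.8550
β_Eskola = 0.374 × 42.89% / 16.60% = 0.9663
β_Larkin = 0.634 × 35.96% / 16.60% = 1.3734
β_Varden = 0.448 × 48.63% / 16.60% = 1.3124
β_P = Σ w_i β_i = 0.21×0.9914 + 0.12×0.2575 + 0.20×0.8550 + 0.25×0.9663 + 0.16×1.3734 + 0.06×1.3124 = 0.9502
E(R_P) = R_f + β_P × MRP = 4.43% + 0.9502 × 4.15% = 8.37%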